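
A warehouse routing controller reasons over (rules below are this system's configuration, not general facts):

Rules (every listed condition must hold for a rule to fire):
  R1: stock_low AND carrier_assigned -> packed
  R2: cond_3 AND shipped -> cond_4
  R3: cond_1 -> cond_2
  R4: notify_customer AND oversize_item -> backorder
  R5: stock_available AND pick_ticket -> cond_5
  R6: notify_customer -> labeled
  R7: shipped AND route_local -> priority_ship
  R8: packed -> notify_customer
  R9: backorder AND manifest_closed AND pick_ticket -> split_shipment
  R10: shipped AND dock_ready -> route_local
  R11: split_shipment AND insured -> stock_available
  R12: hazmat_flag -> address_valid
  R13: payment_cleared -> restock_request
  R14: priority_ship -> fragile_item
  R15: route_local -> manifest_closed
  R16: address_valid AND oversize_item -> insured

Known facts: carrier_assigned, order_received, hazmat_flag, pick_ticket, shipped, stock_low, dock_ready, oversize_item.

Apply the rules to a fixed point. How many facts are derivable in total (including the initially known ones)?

21

Round 1: R1 [stock_low AND carrier_assigned -> packed]; R10 [shipped AND dock_ready -> route_local]; R12 [hazmat_flag -> address_valid]. Adds packed, route_local, address_valid.
Round 2: R7 [shipped AND route_local -> priority_ship]; R8 [packed -> notify_customer]; R15 [route_local -> manifest_closed]; R16 [address_valid AND oversize_item -> insured]. Adds priority_ship, notify_customer, manifest_closed, insured.
Round 3: R4 [notify_customer AND oversize_item -> backorder]; R6 [notify_customer -> labeled]; R14 [priority_ship -> fragile_item]. Adds backorder, labeled, fragile_item.
Round 4: R9 [backorder AND manifest_closed AND pick_ticket -> split_shipment]. Adds split_shipment.
Round 5: R11 [split_shipment AND insured -> stock_available]. Adds stock_available.
Round 6: R5 [stock_available AND pick_ticket -> cond_5]. Adds cond_5.
Closure: {address_valid, backorder, carrier_assigned, cond_5, dock_ready, fragile_item, hazmat_flag, insured, labeled, manifest_closed, notify_customer, order_received, oversize_item, packed, pick_ticket, priority_ship, route_local, shipped, split_shipment, stock_available, stock_low} — 21 facts.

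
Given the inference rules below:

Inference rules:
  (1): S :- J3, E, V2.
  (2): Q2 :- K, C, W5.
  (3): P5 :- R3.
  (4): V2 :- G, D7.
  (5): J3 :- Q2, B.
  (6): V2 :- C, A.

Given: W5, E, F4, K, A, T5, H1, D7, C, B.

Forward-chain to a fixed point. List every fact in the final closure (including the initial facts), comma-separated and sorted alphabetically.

[1] (2) [Q2 :- K, C, W5.]; (6) [V2 :- C, A.]. ⇒ new: Q2, V2.
[2] (5) [J3 :- Q2, B.]. ⇒ new: J3.
[3] (1) [S :- J3, E, V2.]. ⇒ new: S.

A, B, C, D7, E, F4, H1, J3, K, Q2, S, T5, V2, W5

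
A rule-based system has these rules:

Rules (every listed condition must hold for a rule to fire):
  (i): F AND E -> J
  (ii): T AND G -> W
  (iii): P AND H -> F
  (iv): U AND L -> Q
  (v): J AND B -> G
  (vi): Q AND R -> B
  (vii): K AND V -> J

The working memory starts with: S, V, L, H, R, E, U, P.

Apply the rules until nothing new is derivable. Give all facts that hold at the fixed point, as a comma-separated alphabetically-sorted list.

B, E, F, G, H, J, L, P, Q, R, S, U, V

Round 1: (iii) [P AND H -> F]; (iv) [U AND L -> Q]. New: F, Q.
Round 2: (i) [F AND E -> J]; (vi) [Q AND R -> B]. New: J, B.
Round 3: (v) [J AND B -> G]. New: G.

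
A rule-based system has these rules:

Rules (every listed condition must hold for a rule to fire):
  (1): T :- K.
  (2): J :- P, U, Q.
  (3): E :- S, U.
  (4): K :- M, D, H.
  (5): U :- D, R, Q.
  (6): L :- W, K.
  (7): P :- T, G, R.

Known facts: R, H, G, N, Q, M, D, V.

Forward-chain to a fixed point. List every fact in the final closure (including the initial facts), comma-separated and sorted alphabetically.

Round 1 fires (4), (5), giving K, U.
Round 2 fires (1), giving T.
Round 3 fires (7), giving P.
Round 4 fires (2), giving J.

D, G, H, J, K, M, N, P, Q, R, T, U, V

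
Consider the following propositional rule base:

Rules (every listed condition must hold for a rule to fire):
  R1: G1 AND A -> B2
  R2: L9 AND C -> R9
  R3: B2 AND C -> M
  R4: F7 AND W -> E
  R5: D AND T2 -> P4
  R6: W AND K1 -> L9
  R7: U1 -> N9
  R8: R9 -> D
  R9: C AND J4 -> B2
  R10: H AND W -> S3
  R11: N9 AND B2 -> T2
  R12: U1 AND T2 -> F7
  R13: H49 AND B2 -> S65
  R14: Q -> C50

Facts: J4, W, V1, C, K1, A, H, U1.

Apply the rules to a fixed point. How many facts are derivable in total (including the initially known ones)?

19

Round 1: R6 [W AND K1 -> L9]; R7 [U1 -> N9]; R9 [C AND J4 -> B2]; R10 [H AND W -> S3]. New: L9, N9, B2, S3.
Round 2: R2 [L9 AND C -> R9]; R3 [B2 AND C -> M]; R11 [N9 AND B2 -> T2]. New: R9, M, T2.
Round 3: R8 [R9 -> D]; R12 [U1 AND T2 -> F7]. New: D, F7.
Round 4: R4 [F7 AND W -> E]; R5 [D AND T2 -> P4]. New: E, P4.
Closure: {A, B2, C, D, E, F7, H, J4, K1, L9, M, N9, P4, R9, S3, T2, U1, V1, W} — 19 facts.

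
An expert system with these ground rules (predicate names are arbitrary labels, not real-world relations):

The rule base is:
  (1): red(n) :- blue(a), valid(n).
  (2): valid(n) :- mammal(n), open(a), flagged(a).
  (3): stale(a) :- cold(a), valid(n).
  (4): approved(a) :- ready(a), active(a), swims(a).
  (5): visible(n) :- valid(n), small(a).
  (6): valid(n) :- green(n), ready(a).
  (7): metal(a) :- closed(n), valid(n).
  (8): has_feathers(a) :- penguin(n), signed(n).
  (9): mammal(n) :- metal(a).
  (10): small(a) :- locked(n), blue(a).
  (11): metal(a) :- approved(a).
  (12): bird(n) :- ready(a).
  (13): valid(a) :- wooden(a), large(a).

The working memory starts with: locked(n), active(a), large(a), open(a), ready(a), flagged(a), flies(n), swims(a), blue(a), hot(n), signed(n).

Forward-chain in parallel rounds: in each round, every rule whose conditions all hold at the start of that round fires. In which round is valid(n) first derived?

Round 1: (4) [approved(a) :- ready(a), active(a), swims(a).]; (10) [small(a) :- locked(n), blue(a).]; (12) [bird(n) :- ready(a).]. New: approved(a), small(a), bird(n).
Round 2: (11) [metal(a) :- approved(a).]. New: metal(a).
Round 3: (9) [mammal(n) :- metal(a).]. New: mammal(n).
Round 4: (2) [valid(n) :- mammal(n), open(a), flagged(a).]. New: valid(n).
valid(n) first appears in round 4.

4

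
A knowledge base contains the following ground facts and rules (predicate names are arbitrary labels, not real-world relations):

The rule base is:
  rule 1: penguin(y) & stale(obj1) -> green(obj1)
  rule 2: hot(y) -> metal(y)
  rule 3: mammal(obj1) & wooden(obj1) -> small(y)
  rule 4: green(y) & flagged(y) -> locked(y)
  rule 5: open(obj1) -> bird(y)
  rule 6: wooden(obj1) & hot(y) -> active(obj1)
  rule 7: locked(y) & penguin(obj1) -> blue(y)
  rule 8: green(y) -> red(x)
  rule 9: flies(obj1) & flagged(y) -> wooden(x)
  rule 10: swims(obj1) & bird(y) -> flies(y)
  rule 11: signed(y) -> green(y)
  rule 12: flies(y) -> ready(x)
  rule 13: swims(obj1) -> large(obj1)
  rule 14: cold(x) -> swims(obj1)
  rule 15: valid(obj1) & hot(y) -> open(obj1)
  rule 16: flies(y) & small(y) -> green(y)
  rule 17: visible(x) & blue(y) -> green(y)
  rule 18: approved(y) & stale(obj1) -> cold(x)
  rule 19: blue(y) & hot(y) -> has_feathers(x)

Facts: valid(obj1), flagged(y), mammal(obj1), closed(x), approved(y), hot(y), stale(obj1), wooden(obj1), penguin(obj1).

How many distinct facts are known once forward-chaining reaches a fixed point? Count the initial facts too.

Round 1 fires rule 2, rule 3, rule 6, rule 15, rule 18, giving metal(y), small(y), active(obj1), open(obj1), cold(x).
Round 2 fires rule 5, rule 14, giving bird(y), swims(obj1).
Round 3 fires rule 10, rule 13, giving flies(y), large(obj1).
Round 4 fires rule 12, rule 16, giving ready(x), green(y).
Round 5 fires rule 4, rule 8, giving locked(y), red(x).
Round 6 fires rule 7, giving blue(y).
Round 7 fires rule 19, giving has_feathers(x).
Closure: {active(obj1), approved(y), bird(y), blue(y), closed(x), cold(x), flagged(y), flies(y), green(y), has_feathers(x), hot(y), large(obj1), locked(y), mammal(obj1), metal(y), open(obj1), penguin(obj1), ready(x), red(x), small(y), stale(obj1), swims(obj1), valid(obj1), wooden(obj1)} — 24 facts.

24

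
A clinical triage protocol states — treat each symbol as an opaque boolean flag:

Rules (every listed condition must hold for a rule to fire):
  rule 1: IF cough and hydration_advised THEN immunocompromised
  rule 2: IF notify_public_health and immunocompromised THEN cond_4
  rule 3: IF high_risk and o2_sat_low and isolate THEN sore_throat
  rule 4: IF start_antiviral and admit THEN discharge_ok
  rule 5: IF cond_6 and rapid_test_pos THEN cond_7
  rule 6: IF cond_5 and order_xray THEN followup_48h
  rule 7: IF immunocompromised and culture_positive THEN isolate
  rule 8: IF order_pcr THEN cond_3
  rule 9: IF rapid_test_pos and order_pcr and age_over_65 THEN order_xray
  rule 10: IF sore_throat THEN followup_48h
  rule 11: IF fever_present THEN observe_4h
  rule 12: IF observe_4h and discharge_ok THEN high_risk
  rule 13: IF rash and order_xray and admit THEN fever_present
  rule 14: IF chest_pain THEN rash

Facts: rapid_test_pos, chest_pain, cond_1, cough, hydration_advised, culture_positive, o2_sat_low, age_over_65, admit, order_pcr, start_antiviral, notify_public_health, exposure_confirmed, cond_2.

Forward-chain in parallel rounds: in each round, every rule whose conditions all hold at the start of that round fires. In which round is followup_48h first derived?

6

Round 1 — rule 1, rule 4, rule 8, rule 9, rule 14, derive immunocompromised, discharge_ok, cond_3, order_xray, rash.
Round 2 — rule 2, rule 7, rule 13, derive cond_4, isolate, fever_present.
Round 3 — rule 11, derive observe_4h.
Round 4 — rule 12, derive high_risk.
Round 5 — rule 3, derive sore_throat.
Round 6 — rule 10, derive followup_48h.
followup_48h first appears in round 6.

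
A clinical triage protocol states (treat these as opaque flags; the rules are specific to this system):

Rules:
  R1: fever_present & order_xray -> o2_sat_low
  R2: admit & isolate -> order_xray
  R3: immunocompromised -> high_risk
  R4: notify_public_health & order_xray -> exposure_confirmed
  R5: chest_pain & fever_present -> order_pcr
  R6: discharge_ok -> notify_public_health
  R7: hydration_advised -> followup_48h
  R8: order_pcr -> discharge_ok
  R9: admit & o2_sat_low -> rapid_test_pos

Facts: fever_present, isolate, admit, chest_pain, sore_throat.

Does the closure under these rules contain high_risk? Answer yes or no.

Round 1 — R2, R5, derive order_xray, order_pcr.
Round 2 — R1, R8, derive o2_sat_low, discharge_ok.
Round 3 — R6, R9, derive notify_public_health, rapid_test_pos.
Round 4 — R4, derive exposure_confirmed.
Fixed point reached. high_risk is concluded only by R3; R3 needs immunocompromised (never derived).

no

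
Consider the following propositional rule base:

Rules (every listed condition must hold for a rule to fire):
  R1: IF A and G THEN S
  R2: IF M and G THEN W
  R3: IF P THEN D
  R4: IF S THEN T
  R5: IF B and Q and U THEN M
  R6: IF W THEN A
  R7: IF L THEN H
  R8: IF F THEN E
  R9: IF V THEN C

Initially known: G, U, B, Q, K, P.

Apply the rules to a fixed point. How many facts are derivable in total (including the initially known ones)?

12

Round 1 fires R3, R5, giving D, M.
Round 2 fires R2, giving W.
Round 3 fires R6, giving A.
Round 4 fires R1, giving S.
Round 5 fires R4, giving T.
Closure: {A, B, D, G, K, M, P, Q, S, T, U, W} — 12 facts.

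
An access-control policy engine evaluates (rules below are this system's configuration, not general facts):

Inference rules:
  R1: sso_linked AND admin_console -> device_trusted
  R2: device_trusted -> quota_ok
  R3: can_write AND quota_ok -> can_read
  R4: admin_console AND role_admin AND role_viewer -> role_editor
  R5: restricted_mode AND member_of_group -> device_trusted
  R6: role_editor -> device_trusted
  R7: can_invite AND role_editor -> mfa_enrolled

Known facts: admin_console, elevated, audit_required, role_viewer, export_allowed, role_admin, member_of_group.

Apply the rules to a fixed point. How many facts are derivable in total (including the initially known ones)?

10

Round 1 fires R4, giving role_editor.
Round 2 fires R6, giving device_trusted.
Round 3 fires R2, giving quota_ok.
Closure: {admin_console, audit_required, device_trusted, elevated, export_allowed, member_of_group, quota_ok, role_admin, role_editor, role_viewer} — 10 facts.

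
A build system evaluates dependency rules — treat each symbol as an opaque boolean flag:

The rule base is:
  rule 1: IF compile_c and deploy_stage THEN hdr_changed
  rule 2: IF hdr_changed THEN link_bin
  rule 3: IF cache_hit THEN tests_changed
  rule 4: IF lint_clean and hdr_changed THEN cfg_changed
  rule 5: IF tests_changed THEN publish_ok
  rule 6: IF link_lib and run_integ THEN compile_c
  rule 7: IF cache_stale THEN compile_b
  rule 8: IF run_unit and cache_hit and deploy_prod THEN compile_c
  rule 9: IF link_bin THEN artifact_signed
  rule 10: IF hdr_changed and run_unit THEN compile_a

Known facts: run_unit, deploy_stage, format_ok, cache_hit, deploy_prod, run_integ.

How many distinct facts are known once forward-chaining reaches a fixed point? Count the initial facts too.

[1] rule 3 [IF cache_hit THEN tests_changed]; rule 8 [IF run_unit and cache_hit and deploy_prod THEN compile_c]. ⇒ new: tests_changed, compile_c.
[2] rule 1 [IF compile_c and deploy_stage THEN hdr_changed]; rule 5 [IF tests_changed THEN publish_ok]. ⇒ new: hdr_changed, publish_ok.
[3] rule 2 [IF hdr_changed THEN link_bin]; rule 10 [IF hdr_changed and run_unit THEN compile_a]. ⇒ new: link_bin, compile_a.
[4] rule 9 [IF link_bin THEN artifact_signed]. ⇒ new: artifact_signed.
Closure: {artifact_signed, cache_hit, compile_a, compile_c, deploy_prod, deploy_stage, format_ok, hdr_changed, link_bin, publish_ok, run_integ, run_unit, tests_changed} — 13 facts.

13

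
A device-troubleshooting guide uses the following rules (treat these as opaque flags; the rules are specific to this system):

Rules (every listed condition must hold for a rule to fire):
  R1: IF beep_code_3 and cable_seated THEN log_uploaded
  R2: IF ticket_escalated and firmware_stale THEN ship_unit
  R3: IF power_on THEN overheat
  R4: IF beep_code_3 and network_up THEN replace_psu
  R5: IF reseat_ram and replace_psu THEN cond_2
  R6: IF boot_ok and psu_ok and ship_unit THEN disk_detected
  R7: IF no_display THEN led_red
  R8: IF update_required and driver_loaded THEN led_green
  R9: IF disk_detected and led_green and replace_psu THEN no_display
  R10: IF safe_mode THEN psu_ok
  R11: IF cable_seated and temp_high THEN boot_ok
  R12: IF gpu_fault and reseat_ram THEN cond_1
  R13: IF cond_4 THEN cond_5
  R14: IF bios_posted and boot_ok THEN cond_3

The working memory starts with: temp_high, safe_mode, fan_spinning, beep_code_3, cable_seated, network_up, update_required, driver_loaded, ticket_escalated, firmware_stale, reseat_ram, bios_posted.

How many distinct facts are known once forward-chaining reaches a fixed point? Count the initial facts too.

Round 1: R1 [IF beep_code_3 and cable_seated THEN log_uploaded]; R2 [IF ticket_escalated and firmware_stale THEN ship_unit]; R4 [IF beep_code_3 and network_up THEN replace_psu]; R8 [IF update_required and driver_loaded THEN led_green]; R10 [IF safe_mode THEN psu_ok]; R11 [IF cable_seated and temp_high THEN boot_ok]. Adds log_uploaded, ship_unit, replace_psu, led_green, psu_ok, boot_ok.
Round 2: R5 [IF reseat_ram and replace_psu THEN cond_2]; R6 [IF boot_ok and psu_ok and ship_unit THEN disk_detected]; R14 [IF bios_posted and boot_ok THEN cond_3]. Adds cond_2, disk_detected, cond_3.
Round 3: R9 [IF disk_detected and led_green and replace_psu THEN no_display]. Adds no_display.
Round 4: R7 [IF no_display THEN led_red]. Adds led_red.
Closure: {beep_code_3, bios_posted, boot_ok, cable_seated, cond_2, cond_3, disk_detected, driver_loaded, fan_spinning, firmware_stale, led_green, led_red, log_uploaded, network_up, no_display, psu_ok, replace_psu, reseat_ram, safe_mode, ship_unit, temp_high, ticket_escalated, update_required} — 23 facts.

23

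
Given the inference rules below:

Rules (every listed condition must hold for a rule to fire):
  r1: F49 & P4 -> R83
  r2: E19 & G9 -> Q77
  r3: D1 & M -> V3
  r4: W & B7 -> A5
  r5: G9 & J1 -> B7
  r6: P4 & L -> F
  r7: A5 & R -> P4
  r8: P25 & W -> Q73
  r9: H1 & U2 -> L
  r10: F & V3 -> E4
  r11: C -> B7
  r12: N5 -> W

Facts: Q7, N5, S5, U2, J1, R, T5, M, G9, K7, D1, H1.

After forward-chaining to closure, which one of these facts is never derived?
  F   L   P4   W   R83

R83

Round 1: r3 [D1 & M -> V3]; r5 [G9 & J1 -> B7]; r9 [H1 & U2 -> L]; r12 [N5 -> W]. Adds V3, B7, L, W.
Round 2: r4 [W & B7 -> A5]. Adds A5.
Round 3: r7 [A5 & R -> P4]. Adds P4.
Round 4: r6 [P4 & L -> F]. Adds F.
Round 5: r10 [F & V3 -> E4]. Adds E4.
Derived: P4 (round 3), L (round 1), F (round 4), W (round 1). R83 never appears in any round.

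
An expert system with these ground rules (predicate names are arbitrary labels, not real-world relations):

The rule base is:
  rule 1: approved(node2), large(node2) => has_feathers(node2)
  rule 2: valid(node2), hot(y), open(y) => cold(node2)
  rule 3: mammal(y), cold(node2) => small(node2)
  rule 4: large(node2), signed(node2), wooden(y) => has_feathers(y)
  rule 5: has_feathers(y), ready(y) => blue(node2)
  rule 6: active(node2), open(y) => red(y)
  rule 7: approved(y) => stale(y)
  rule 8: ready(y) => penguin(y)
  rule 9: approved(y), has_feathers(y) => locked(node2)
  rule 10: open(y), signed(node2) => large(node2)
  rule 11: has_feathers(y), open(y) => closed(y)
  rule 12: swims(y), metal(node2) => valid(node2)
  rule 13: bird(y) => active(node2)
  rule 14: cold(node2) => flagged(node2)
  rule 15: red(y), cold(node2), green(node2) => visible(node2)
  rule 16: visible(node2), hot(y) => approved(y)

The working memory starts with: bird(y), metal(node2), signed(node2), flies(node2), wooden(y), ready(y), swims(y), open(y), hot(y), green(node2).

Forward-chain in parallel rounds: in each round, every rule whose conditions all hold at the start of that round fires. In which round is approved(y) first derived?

4

Round 1 — rule 8, rule 10, rule 12, rule 13, derive penguin(y), large(node2), valid(node2), active(node2).
Round 2 — rule 2, rule 4, rule 6, derive cold(node2), has_feathers(y), red(y).
Round 3 — rule 5, rule 11, rule 14, rule 15, derive blue(node2), closed(y), flagged(node2), visible(node2).
Round 4 — rule 16, derive approved(y).
approved(y) first appears in round 4.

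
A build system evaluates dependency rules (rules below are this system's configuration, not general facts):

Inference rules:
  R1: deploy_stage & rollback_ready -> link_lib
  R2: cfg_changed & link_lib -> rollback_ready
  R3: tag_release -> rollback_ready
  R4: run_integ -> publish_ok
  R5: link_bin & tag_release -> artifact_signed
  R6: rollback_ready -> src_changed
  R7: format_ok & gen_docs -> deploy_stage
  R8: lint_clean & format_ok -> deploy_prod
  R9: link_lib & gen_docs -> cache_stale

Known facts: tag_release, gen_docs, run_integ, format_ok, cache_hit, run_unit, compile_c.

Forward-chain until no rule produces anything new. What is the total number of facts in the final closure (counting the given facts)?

13

Round 1: R3 [tag_release -> rollback_ready]; R4 [run_integ -> publish_ok]; R7 [format_ok & gen_docs -> deploy_stage]. Adds rollback_ready, publish_ok, deploy_stage.
Round 2: R1 [deploy_stage & rollback_ready -> link_lib]; R6 [rollback_ready -> src_changed]. Adds link_lib, src_changed.
Round 3: R9 [link_lib & gen_docs -> cache_stale]. Adds cache_stale.
Closure: {cache_hit, cache_stale, compile_c, deploy_stage, format_ok, gen_docs, link_lib, publish_ok, rollback_ready, run_integ, run_unit, src_changed, tag_release} — 13 facts.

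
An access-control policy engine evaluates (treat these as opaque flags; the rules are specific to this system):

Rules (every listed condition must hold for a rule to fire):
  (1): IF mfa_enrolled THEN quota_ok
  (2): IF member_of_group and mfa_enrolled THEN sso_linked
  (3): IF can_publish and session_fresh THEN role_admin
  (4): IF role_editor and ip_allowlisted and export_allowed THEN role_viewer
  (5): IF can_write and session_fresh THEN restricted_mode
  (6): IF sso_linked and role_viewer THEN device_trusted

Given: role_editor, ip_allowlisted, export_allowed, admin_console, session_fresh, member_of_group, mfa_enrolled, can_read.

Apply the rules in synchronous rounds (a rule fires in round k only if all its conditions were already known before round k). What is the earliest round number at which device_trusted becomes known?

Round 1: (1) [IF mfa_enrolled THEN quota_ok]; (2) [IF member_of_group and mfa_enrolled THEN sso_linked]; (4) [IF role_editor and ip_allowlisted and export_allowed THEN role_viewer]. Adds quota_ok, sso_linked, role_viewer.
Round 2: (6) [IF sso_linked and role_viewer THEN device_trusted]. Adds device_trusted.
device_trusted first appears in round 2.

2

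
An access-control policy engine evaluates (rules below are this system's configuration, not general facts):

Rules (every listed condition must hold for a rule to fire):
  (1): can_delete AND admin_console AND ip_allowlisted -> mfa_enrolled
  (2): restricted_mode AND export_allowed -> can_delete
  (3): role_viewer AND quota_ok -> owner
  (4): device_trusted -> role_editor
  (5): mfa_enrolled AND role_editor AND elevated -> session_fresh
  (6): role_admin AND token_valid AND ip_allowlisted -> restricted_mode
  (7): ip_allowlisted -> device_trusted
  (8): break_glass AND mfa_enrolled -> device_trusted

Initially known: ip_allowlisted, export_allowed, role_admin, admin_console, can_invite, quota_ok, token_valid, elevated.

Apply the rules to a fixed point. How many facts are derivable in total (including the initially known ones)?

14

Round 1: (6) [role_admin AND token_valid AND ip_allowlisted -> restricted_mode]; (7) [ip_allowlisted -> device_trusted]. New: restricted_mode, device_trusted.
Round 2: (2) [restricted_mode AND export_allowed -> can_delete]; (4) [device_trusted -> role_editor]. New: can_delete, role_editor.
Round 3: (1) [can_delete AND admin_console AND ip_allowlisted -> mfa_enrolled]. New: mfa_enrolled.
Round 4: (5) [mfa_enrolled AND role_editor AND elevated -> session_fresh]. New: session_fresh.
Closure: {admin_console, can_delete, can_invite, device_trusted, elevated, export_allowed, ip_allowlisted, mfa_enrolled, quota_ok, restricted_mode, role_admin, role_editor, session_fresh, token_valid} — 14 facts.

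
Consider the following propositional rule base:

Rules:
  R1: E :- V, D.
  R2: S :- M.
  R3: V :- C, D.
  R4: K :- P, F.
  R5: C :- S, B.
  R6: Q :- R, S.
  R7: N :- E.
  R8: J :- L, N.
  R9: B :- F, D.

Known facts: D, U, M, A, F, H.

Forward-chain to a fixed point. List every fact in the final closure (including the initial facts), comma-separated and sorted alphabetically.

[1] R2 [S :- M.]; R9 [B :- F, D.]. ⇒ new: S, B.
[2] R5 [C :- S, B.]. ⇒ new: C.
[3] R3 [V :- C, D.]. ⇒ new: V.
[4] R1 [E :- V, D.]. ⇒ new: E.
[5] R7 [N :- E.]. ⇒ new: N.

A, B, C, D, E, F, H, M, N, S, U, V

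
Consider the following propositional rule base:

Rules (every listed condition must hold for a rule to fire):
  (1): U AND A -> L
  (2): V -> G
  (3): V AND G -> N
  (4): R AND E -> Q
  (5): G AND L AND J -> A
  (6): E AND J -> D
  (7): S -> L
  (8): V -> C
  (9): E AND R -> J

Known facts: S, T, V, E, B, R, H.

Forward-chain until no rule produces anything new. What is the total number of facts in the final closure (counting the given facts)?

Round 1 — (2), (4), (7), (8), (9), derive G, Q, L, C, J.
Round 2 — (3), (5), (6), derive N, A, D.
Closure: {A, B, C, D, E, G, H, J, L, N, Q, R, S, T, V} — 15 facts.

15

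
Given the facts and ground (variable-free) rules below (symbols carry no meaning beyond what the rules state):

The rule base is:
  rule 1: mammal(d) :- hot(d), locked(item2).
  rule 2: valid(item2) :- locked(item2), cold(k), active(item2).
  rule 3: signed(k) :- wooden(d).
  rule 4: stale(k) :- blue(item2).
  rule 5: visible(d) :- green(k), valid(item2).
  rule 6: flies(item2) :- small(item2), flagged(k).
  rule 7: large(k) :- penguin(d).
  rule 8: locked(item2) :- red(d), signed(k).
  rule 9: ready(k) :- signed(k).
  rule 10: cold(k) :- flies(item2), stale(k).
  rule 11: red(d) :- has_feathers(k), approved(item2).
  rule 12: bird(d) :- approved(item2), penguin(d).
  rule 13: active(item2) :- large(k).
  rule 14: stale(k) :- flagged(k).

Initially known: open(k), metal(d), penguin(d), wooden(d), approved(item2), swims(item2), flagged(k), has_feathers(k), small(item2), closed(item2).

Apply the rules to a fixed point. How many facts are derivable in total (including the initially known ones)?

Round 1 — rule 3, rule 6, rule 7, rule 11, rule 12, rule 14, derive signed(k), flies(item2), large(k), red(d), bird(d), stale(k).
Round 2 — rule 8, rule 9, rule 10, rule 13, derive locked(item2), ready(k), cold(k), active(item2).
Round 3 — rule 2, derive valid(item2).
Closure: {active(item2), approved(item2), bird(d), closed(item2), cold(k), flagged(k), flies(item2), has_feathers(k), large(k), locked(item2), metal(d), open(k), penguin(d), ready(k), red(d), signed(k), small(item2), stale(k), swims(item2), valid(item2), wooden(d)} — 21 facts.

21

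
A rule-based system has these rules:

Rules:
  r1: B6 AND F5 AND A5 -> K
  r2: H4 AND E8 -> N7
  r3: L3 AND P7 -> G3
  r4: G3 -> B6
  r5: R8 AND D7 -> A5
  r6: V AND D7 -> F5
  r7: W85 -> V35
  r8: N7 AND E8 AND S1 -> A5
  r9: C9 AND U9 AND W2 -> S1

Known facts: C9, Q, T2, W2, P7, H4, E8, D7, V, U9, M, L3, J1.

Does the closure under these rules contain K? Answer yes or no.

yes

Round 1 — r2, r3, r6, r9, derive N7, G3, F5, S1.
Round 2 — r4, r8, derive B6, A5.
Round 3 — r1, derive K.
K appears in round 3, so it is derivable.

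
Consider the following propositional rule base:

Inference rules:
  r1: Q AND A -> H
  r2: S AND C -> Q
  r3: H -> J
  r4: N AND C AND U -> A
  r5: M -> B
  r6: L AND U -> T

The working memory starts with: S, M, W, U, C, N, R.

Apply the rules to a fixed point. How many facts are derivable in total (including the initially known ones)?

12

Round 1 fires r2, r4, r5, giving Q, A, B.
Round 2 fires r1, giving H.
Round 3 fires r3, giving J.
Closure: {A, B, C, H, J, M, N, Q, R, S, U, W} — 12 facts.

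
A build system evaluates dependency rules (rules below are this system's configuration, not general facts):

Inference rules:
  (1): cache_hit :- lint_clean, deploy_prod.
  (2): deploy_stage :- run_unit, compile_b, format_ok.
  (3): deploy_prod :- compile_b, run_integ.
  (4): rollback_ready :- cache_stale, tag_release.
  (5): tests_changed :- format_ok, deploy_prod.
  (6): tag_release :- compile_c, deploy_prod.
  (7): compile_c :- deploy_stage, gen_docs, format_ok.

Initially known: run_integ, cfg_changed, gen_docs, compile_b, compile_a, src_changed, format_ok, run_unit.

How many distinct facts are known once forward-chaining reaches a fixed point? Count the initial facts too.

[1] (2) [deploy_stage :- run_unit, compile_b, format_ok.]; (3) [deploy_prod :- compile_b, run_integ.]. ⇒ new: deploy_stage, deploy_prod.
[2] (5) [tests_changed :- format_ok, deploy_prod.]; (7) [compile_c :- deploy_stage, gen_docs, format_ok.]. ⇒ new: tests_changed, compile_c.
[3] (6) [tag_release :- compile_c, deploy_prod.]. ⇒ new: tag_release.
Closure: {cfg_changed, compile_a, compile_b, compile_c, deploy_prod, deploy_stage, format_ok, gen_docs, run_integ, run_unit, src_changed, tag_release, tests_changed} — 13 facts.

13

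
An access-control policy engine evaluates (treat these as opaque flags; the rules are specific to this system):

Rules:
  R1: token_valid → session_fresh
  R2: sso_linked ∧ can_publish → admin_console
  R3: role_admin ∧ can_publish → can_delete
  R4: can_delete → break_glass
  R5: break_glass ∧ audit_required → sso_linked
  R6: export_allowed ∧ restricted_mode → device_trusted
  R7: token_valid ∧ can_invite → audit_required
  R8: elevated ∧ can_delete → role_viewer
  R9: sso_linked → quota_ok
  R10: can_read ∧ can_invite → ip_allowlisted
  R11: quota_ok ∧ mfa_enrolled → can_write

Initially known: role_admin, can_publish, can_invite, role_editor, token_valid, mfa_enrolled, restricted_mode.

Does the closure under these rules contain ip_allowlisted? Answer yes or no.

no

Round 1 fires R1, R3, R7, giving session_fresh, can_delete, audit_required.
Round 2 fires R4, giving break_glass.
Round 3 fires R5, giving sso_linked.
Round 4 fires R2, R9, giving admin_console, quota_ok.
Round 5 fires R11, giving can_write.
Fixed point reached. ip_allowlisted is concluded only by R10; R10 needs can_read (never derived).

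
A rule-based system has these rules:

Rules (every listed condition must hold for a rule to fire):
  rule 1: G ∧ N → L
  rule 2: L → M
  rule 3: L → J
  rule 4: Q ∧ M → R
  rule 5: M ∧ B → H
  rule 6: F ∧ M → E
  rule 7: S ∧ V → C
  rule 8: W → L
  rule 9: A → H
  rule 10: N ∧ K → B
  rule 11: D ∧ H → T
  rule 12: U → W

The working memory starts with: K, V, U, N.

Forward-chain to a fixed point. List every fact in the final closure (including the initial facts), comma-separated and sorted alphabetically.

Round 1: rule 10 [N ∧ K → B]; rule 12 [U → W]. New: B, W.
Round 2: rule 8 [W → L]. New: L.
Round 3: rule 2 [L → M]; rule 3 [L → J]. New: M, J.
Round 4: rule 5 [M ∧ B → H]. New: H.

B, H, J, K, L, M, N, U, V, W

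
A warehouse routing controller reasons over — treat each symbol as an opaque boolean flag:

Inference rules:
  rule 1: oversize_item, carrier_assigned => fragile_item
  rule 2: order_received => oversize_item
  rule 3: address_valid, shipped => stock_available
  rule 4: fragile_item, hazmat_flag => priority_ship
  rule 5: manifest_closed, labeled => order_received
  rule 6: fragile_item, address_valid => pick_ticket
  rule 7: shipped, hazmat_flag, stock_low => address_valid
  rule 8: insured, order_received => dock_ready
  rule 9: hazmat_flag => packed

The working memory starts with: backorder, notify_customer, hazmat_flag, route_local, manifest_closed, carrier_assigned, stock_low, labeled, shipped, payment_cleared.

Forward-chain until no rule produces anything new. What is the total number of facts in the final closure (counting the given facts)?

Round 1 — rule 5, rule 7, rule 9, derive order_received, address_valid, packed.
Round 2 — rule 2, rule 3, derive oversize_item, stock_available.
Round 3 — rule 1, derive fragile_item.
Round 4 — rule 4, rule 6, derive priority_ship, pick_ticket.
Closure: {address_valid, backorder, carrier_assigned, fragile_item, hazmat_flag, labeled, manifest_closed, notify_customer, order_received, oversize_item, packed, payment_cleared, pick_ticket, priority_ship, route_local, shipped, stock_available, stock_low} — 18 facts.

18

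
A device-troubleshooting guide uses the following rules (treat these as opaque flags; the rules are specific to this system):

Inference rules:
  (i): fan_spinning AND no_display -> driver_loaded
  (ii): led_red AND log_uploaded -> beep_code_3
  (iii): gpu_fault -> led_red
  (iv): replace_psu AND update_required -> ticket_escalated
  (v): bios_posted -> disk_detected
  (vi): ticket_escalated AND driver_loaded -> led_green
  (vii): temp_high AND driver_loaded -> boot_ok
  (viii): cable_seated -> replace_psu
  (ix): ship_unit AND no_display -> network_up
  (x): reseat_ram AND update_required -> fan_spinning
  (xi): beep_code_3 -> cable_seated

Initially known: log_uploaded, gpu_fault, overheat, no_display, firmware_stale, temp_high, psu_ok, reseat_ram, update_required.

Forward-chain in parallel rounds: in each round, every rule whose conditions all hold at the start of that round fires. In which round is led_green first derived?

6

Round 1: (iii) [gpu_fault -> led_red]; (x) [reseat_ram AND update_required -> fan_spinning]. New: led_red, fan_spinning.
Round 2: (i) [fan_spinning AND no_display -> driver_loaded]; (ii) [led_red AND log_uploaded -> beep_code_3]. New: driver_loaded, beep_code_3.
Round 3: (vii) [temp_high AND driver_loaded -> boot_ok]; (xi) [beep_code_3 -> cable_seated]. New: boot_ok, cable_seated.
Round 4: (viii) [cable_seated -> replace_psu]. New: replace_psu.
Round 5: (iv) [replace_psu AND update_required -> ticket_escalated]. New: ticket_escalated.
Round 6: (vi) [ticket_escalated AND driver_loaded -> led_green]. New: led_green.
led_green first appears in round 6.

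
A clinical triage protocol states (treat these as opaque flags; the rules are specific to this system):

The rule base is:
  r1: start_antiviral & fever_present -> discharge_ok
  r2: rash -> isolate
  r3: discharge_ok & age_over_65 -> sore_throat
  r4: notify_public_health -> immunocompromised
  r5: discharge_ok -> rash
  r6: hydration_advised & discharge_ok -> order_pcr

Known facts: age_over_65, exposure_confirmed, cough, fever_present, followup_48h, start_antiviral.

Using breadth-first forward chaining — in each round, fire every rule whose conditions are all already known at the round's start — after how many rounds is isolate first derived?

3

Round 1: r1 [start_antiviral & fever_present -> discharge_ok]. New: discharge_ok.
Round 2: r3 [discharge_ok & age_over_65 -> sore_throat]; r5 [discharge_ok -> rash]. New: sore_throat, rash.
Round 3: r2 [rash -> isolate]. New: isolate.
isolate first appears in round 3.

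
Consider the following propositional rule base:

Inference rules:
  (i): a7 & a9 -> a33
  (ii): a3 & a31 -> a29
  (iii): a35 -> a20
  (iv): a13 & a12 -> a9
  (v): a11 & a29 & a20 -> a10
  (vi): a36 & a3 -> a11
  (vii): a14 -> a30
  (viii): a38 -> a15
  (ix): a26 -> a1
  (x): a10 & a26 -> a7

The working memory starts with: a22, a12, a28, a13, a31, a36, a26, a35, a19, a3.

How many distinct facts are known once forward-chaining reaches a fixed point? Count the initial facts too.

Round 1 — (ii), (iii), (iv), (vi), (ix), derive a29, a20, a9, a11, a1.
Round 2 — (v), derive a10.
Round 3 — (x), derive a7.
Round 4 — (i), derive a33.
Closure: {a1, a10, a11, a12, a13, a19, a20, a22, a26, a28, a29, a3, a31, a33, a35, a36, a7, a9} — 18 facts.

18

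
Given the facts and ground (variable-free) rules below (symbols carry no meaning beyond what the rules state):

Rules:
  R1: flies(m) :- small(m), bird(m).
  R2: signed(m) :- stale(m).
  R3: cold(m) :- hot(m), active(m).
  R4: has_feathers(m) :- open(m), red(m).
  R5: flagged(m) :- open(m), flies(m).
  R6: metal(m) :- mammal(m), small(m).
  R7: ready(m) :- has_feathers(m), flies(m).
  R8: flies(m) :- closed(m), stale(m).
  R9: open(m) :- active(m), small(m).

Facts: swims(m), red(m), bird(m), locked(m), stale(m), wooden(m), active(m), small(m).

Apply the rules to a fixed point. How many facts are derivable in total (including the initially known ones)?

Round 1: R1 [flies(m) :- small(m), bird(m).]; R2 [signed(m) :- stale(m).]; R9 [open(m) :- active(m), small(m).]. New: flies(m), signed(m), open(m).
Round 2: R4 [has_feathers(m) :- open(m), red(m).]; R5 [flagged(m) :- open(m), flies(m).]. New: has_feathers(m), flagged(m).
Round 3: R7 [ready(m) :- has_feathers(m), flies(m).]. New: ready(m).
Closure: {active(m), bird(m), flagged(m), flies(m), has_feathers(m), locked(m), open(m), ready(m), red(m), signed(m), small(m), stale(m), swims(m), wooden(m)} — 14 facts.

14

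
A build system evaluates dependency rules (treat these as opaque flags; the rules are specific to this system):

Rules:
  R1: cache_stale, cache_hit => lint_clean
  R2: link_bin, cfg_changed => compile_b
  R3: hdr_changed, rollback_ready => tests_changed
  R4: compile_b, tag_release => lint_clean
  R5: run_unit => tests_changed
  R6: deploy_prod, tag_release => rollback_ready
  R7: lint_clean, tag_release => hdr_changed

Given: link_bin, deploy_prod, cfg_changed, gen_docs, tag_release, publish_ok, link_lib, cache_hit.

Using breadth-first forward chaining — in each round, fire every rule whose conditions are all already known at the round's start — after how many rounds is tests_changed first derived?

4

Round 1: R2 [link_bin, cfg_changed => compile_b]; R6 [deploy_prod, tag_release => rollback_ready]. Adds compile_b, rollback_ready.
Round 2: R4 [compile_b, tag_release => lint_clean]. Adds lint_clean.
Round 3: R7 [lint_clean, tag_release => hdr_changed]. Adds hdr_changed.
Round 4: R3 [hdr_changed, rollback_ready => tests_changed]. Adds tests_changed.
tests_changed first appears in round 4.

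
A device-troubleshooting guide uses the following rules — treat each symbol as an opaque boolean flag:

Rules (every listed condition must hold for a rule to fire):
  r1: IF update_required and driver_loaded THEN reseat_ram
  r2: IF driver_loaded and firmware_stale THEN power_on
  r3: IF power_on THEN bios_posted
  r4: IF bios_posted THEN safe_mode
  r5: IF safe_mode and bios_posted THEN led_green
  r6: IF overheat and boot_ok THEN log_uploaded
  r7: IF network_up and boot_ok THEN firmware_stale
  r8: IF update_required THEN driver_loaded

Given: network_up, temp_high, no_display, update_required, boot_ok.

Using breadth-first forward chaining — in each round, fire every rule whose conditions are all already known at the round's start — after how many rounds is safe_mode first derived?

Round 1 fires r7, r8, giving firmware_stale, driver_loaded.
Round 2 fires r1, r2, giving reseat_ram, power_on.
Round 3 fires r3, giving bios_posted.
Round 4 fires r4, giving safe_mode.
safe_mode first appears in round 4.

4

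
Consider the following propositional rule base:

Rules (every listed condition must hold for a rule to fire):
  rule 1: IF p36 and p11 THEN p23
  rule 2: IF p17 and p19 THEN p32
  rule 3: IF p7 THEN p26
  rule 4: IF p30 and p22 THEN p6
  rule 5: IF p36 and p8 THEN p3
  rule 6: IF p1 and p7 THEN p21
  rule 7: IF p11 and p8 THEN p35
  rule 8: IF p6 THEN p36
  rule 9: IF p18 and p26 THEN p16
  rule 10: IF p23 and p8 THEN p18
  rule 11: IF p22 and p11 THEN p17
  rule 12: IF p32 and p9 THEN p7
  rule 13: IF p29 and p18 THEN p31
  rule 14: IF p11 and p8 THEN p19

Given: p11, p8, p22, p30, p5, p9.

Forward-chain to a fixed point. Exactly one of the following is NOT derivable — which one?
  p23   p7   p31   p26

p31

Round 1: rule 4 [IF p30 and p22 THEN p6]; rule 7 [IF p11 and p8 THEN p35]; rule 11 [IF p22 and p11 THEN p17]; rule 14 [IF p11 and p8 THEN p19]. Adds p6, p35, p17, p19.
Round 2: rule 2 [IF p17 and p19 THEN p32]; rule 8 [IF p6 THEN p36]. Adds p32, p36.
Round 3: rule 1 [IF p36 and p11 THEN p23]; rule 5 [IF p36 and p8 THEN p3]; rule 12 [IF p32 and p9 THEN p7]. Adds p23, p3, p7.
Round 4: rule 3 [IF p7 THEN p26]; rule 10 [IF p23 and p8 THEN p18]. Adds p26, p18.
Round 5: rule 9 [IF p18 and p26 THEN p16]. Adds p16.
Derived: p23 (round 3), p26 (round 4), p7 (round 3). p31 never appears in any round.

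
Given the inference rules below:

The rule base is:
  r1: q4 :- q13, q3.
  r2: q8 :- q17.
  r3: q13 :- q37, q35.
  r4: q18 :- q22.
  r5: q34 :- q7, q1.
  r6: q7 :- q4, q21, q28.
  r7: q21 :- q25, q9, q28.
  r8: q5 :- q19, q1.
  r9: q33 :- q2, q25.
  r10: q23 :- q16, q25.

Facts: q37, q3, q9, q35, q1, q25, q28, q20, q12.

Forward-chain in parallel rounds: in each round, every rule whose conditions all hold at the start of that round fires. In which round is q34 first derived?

Round 1 fires r3, r7, giving q13, q21.
Round 2 fires r1, giving q4.
Round 3 fires r6, giving q7.
Round 4 fires r5, giving q34.
q34 first appears in round 4.

4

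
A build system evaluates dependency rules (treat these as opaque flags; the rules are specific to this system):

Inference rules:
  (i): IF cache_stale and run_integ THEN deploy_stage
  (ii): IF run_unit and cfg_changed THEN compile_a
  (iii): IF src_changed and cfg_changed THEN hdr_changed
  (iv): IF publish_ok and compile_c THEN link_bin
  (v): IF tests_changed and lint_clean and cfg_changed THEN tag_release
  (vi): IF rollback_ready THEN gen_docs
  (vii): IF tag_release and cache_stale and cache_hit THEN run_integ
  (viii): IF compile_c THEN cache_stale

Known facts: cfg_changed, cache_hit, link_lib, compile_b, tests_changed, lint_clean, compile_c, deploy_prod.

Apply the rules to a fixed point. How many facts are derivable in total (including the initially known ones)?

Round 1 fires (v), (viii), giving tag_release, cache_stale.
Round 2 fires (vii), giving run_integ.
Round 3 fires (i), giving deploy_stage.
Closure: {cache_hit, cache_stale, cfg_changed, compile_b, compile_c, deploy_prod, deploy_stage, link_lib, lint_clean, run_integ, tag_release, tests_changed} — 12 facts.

12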